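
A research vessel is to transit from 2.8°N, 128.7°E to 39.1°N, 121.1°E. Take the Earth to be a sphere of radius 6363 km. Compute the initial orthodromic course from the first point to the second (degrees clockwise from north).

350.2°

N = sin Δλ·cos φ₂ = -0.1026;  D = cos φ₁ sin φ₂ − sin φ₁ cos φ₂ cos Δλ = +0.5923
initial course = atan2(N, D) = 350.17°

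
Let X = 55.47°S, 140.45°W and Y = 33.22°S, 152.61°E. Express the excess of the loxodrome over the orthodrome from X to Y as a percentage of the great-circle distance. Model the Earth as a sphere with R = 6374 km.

3.1%

Great circle: σ = 0.8801 rad → d_gc = Rσ = 5609.7 km
Rhumb: Δφ = +0.3883, Δλ = -1.1683, Δψ = +0.5533, q = Δφ/Δψ = 0.7018 → d_rh = R√(Δφ²+q²Δλ²) = 5783.0 km
Excess = (5783.0 − 5609.7) / 5609.7 = 173.3 / 5609.7 = 3.09% ≈ 3.1%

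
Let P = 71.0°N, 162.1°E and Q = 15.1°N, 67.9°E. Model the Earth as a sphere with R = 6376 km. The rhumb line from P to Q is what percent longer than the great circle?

6.8%

Great circle: σ = 1.3456 rad → d_gc = Rσ = 8579.6 km
Rhumb: Δφ = -0.9756, Δλ = -1.6441, Δψ = -1.5211, q = Δφ/Δψ = 0.6414 → d_rh = R√(Δφ²+q²Δλ²) = 9160.1 km
Excess = (9160.1 − 8579.6) / 8579.6 = 580.5 / 8579.6 = 6.77% ≈ 6.8%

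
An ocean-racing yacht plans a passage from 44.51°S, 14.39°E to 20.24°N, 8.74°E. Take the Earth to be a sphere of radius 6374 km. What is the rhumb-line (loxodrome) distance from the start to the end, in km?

Rhumb course C = atan2(Δλ, Δψ) with Δψ = ln[tan(π/4+φ₂/2)/tan(π/4+φ₁/2)] = +1.2302, Δλ = -0.0986 → C = 355.42°
d = R·|Δφ| / |cos C| = 6374·1.13010 / 0.99680 = 7226 km

7226 km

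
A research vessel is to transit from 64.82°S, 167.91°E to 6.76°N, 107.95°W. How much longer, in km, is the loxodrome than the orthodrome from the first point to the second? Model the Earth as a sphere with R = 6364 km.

339 km

Great circle: cos σ = sin φ₁ sin φ₂ + cos φ₁ cos φ₂ cos Δλ,  σ = 1.6342 rad → d_gc = 10400.2 km
Rhumb line: Δψ = +1.6173, q = Δφ/Δψ = 0.7725, d_rh = R√(Δφ²+q²Δλ²) = 10739.1 km
Excess = 10739.1 − 10400.2 = 338.9 ≈ 339 km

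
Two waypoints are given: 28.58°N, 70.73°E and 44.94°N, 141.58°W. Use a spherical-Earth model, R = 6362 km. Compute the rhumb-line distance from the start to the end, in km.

Δψ = ln[tan(π/4+φ₂/2)/tan(π/4+φ₁/2)] = +0.3590;  Δφ = +0.2855 rad,  Δλ = +2.5777 rad
q = Δφ/Δψ = 0.7954
d = R·√(Δφ² + q²Δλ²) = 6362·2.06995 = 13169 km

13169 km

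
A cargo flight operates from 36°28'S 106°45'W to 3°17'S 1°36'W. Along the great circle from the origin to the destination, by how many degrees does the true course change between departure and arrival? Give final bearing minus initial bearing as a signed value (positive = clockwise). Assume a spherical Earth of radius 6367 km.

-49.7°

At departure: θ₁ = atan2(sin Δλ cos φ₂, cos φ₁ sin φ₂ − sin φ₁ cos φ₂ cos Δλ) = 101.79°
At arrival: θ₂ = atan2(sin Δλ cos φ₁, −cos φ₂ sin φ₁ + sin φ₂ cos φ₁ cos Δλ) = 52.05°
Δθ = θ₂ − θ₁ = -49.7°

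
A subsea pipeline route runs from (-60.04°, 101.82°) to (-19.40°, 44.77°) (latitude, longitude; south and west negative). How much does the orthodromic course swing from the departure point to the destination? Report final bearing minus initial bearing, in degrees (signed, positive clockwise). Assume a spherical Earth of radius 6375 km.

+40.6°

At departure: θ₁ = atan2(sin Δλ cos φ₂, cos φ₁ sin φ₂ − sin φ₁ cos φ₂ cos Δλ) = 289.39°
At arrival: θ₂ = atan2(sin Δλ cos φ₁, −cos φ₂ sin φ₁ + sin φ₂ cos φ₁ cos Δλ) = 330.04°
Δθ = θ₂ − θ₁ = +40.6°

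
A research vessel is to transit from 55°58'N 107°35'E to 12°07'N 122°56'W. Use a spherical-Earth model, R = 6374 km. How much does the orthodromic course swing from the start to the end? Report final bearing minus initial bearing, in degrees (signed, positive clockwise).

+104.0°

Initial bearing θ₁ = atan2(sin Δλ cos φ₂, cos φ₁ sin φ₂ − sin φ₁ cos φ₂ cos Δλ) = 50.02°
Final bearing θ₂ = (initial bearing from the destination back to the start) + 180° = 153.98°
Δθ = θ₂ − θ₁ = +104.0°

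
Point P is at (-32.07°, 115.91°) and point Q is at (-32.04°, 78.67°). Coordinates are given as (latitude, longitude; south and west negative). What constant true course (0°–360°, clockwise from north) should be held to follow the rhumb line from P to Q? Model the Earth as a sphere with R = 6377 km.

Δψ = ln[tan(π/4+φ₂/2)/tan(π/4+φ₁/2)] = +0.0006
Δλ = -0.6500 rad (taken the short way round)
course = atan2(Δλ, Δψ) = 270.05°

270.1°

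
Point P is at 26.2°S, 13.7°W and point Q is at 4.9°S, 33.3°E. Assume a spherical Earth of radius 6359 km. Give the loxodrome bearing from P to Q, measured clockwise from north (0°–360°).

Meridional parts: M(φ₁)=-0.4741, M(φ₂)=-0.0856 → ΔM = +0.3885;  Δλ = +0.8203 rad
tan C = Δλ / ΔM = +2.1116 → C = 64.66°

64.7°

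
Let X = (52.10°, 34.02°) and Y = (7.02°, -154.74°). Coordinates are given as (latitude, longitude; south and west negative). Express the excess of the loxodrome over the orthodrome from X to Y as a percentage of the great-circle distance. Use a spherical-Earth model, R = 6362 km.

Great circle: σ = 2.1015 rad → d_gc = Rσ = 13369.7 km
Rhumb: Δφ = -0.7868, Δλ = +2.9887, Δψ = -0.9462, q = Δφ/Δψ = 0.8316 → d_rh = R√(Δφ²+q²Δλ²) = 16584.8 km
Excess = (16584.8 − 13369.7) / 13369.7 = 3215.1 / 13369.7 = 24.048% ≈ 24.0%

24.0%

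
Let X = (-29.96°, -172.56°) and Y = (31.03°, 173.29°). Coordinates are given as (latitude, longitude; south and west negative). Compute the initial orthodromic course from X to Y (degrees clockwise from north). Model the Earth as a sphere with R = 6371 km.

θ = atan2( sin Δλ·cos φ₂ ,  cos φ₁ sin φ₂ − sin φ₁ cos φ₂ cos Δλ )
  = atan2(-0.2095, +0.8616) = 346.33°

346.3°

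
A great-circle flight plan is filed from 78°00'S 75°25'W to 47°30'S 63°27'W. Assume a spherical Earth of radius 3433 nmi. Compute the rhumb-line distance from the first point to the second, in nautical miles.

Rhumb course C = atan2(Δλ, Δψ) with Δψ = ln[tan(π/4+φ₂/2)/tan(π/4+φ₁/2)] = +1.3083, Δλ = +0.2089 → C = 9.07°
d = R·|Δφ| / |cos C| = 3433·0.53233 / 0.98750 = 1851 nmi

1851 nmi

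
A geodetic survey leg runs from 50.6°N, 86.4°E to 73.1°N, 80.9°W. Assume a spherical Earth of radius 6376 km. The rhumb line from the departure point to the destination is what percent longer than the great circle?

Great circle: σ = 0.9772 rad → d_gc = Rσ = 6230.5 km
Rhumb: Δφ = +0.3927, Δλ = -2.9199, Δψ = +0.8797, q = Δφ/Δψ = 0.4464 → d_rh = R√(Δφ²+q²Δλ²) = 8679.9 km
Excess = (8679.9 − 6230.5) / 6230.5 = 2449.4 / 6230.5 = 39.31% ≈ 39.3%

39.3%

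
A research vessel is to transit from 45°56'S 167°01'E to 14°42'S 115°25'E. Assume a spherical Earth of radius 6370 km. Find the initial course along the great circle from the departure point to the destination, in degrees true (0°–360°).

θ = atan2( sin Δλ·cos φ₂ ,  cos φ₁ sin φ₂ − sin φ₁ cos φ₂ cos Δλ )
  = atan2(-0.7580, +0.2552) = 288.61°

288.6°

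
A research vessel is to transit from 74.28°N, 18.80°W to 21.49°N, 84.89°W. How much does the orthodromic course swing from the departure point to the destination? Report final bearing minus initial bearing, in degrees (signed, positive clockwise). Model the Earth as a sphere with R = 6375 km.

-56.6°

Initial bearing θ₁ = atan2(sin Δλ cos φ₂, cos φ₁ sin φ₂ − sin φ₁ cos φ₂ cos Δλ) = 252.77°
Final bearing θ₂ = (initial bearing from the destination back to the start) + 180° = 196.15°
Δθ = θ₂ − θ₁ = -56.6°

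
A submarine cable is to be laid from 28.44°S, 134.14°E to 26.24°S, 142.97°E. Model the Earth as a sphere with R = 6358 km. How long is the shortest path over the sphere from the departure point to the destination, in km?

904 km

cos σ = sin φ₁ sin φ₂ + cos φ₁ cos φ₂ cos Δλ
      = sin(-28.44°)sin(-26.24°) + cos(-28.44°)cos(-26.24°)cos(8.83°) = 0.9899
σ = 8.144° → d = Rσ = 6358·0.14214 = 904 km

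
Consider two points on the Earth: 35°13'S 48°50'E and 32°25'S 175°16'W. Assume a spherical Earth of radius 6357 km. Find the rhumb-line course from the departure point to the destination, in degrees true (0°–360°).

88.6°

Δψ = ln[tan(π/4+φ₂/2)/tan(π/4+φ₁/2)] = +0.0588
Δλ = +2.3719 rad (taken the short way round)
course = atan2(Δλ, Δψ) = 88.58°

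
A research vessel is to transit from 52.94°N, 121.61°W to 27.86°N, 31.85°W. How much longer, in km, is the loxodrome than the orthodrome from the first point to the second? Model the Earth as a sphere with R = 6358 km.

Great circle: cos σ = sin φ₁ sin φ₂ + cos φ₁ cos φ₂ cos Δλ,  σ = 1.1862 rad → d_gc = 7542.1 km
Rhumb line: Δψ = -0.5865, q = Δφ/Δψ = 0.7464, d_rh = R√(Δφ²+q²Δλ²) = 7938.2 km
Excess = 7938.2 − 7542.1 = 396.1 ≈ 396 km

396 km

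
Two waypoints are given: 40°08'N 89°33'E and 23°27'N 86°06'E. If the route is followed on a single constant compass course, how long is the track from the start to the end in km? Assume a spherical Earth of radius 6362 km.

Δψ = ln[tan(π/4+φ₂/2)/tan(π/4+φ₁/2)] = -0.3447;  Δφ = -0.2912 rad,  Δλ = -0.0602 rad
q = Δφ/Δψ = 0.8446
d = R·√(Δφ² + q²Δλ²) = 6362·0.29559 = 1881 km

1881 km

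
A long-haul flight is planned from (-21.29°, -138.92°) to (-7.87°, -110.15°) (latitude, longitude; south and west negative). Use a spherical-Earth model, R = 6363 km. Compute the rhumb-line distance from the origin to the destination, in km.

Rhumb course C = atan2(Δλ, Δψ) with Δψ = ln[tan(π/4+φ₂/2)/tan(π/4+φ₁/2)] = +0.2426, Δλ = +0.5021 → C = 64.21°
d = R·|Δφ| / |cos C| = 6363·0.23422 / 0.43510 = 3425 km

3425 km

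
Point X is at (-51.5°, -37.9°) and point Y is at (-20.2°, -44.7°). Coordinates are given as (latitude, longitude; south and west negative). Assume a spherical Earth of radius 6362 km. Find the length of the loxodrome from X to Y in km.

Rhumb course C = atan2(Δλ, Δψ) with Δψ = ln[tan(π/4+φ₂/2)/tan(π/4+φ₁/2)] = +0.6920, Δλ = -0.1187 → C = 350.27°
d = R·|Δφ| / |cos C| = 6362·0.54629 / 0.98561 = 3526 km

3526 km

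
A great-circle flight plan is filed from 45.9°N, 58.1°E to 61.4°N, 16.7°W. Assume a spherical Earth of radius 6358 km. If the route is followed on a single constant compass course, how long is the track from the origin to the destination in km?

5145 km

Δψ = ln[tan(π/4+φ₂/2)/tan(π/4+φ₁/2)] = +0.4631;  Δφ = +0.2705 rad,  Δλ = -1.3055 rad
q = Δφ/Δψ = 0.5841
d = R·√(Δφ² + q²Δλ²) = 6358·0.80914 = 5145 km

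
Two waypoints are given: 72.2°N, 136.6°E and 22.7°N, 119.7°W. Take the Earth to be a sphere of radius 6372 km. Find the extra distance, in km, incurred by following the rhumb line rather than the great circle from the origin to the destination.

752 km

Great circle: cos σ = sin φ₁ sin φ₂ + cos φ₁ cos φ₂ cos Δλ,  σ = 1.2654 rad → d_gc = 8063.3 km
Rhumb line: Δψ = -1.4471, q = Δφ/Δψ = 0.5970, d_rh = R√(Δφ²+q²Δλ²) = 8815.4 km
Excess = 8815.4 − 8063.3 = 752.1 ≈ 752 km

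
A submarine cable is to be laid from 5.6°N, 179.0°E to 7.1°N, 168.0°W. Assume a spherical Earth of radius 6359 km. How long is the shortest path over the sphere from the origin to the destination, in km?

1444 km

Haversine: a = sin²(Δφ/2)+cos φ₁ cos φ₂ sin²(Δλ/2) = 0.01283;  σ = 2·atan2(√a,√(1−a))
σ = 13.006° → d = Rσ = 6359·0.22700 = 1444 km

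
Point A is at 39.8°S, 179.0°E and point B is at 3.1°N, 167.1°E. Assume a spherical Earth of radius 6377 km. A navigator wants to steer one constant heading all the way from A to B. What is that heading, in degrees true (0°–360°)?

345.7°

Δψ = ln[tan(π/4+φ₂/2)/tan(π/4+φ₁/2)] = +0.8125
Δλ = -0.2077 rad (taken the short way round)
course = atan2(Δλ, Δψ) = 345.66°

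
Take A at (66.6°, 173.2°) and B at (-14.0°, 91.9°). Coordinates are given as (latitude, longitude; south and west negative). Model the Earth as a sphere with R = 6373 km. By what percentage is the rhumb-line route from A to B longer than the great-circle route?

2.8%

Great circle: σ = 1.7353 rad → d_gc = Rσ = 11058.9 km
Rhumb: Δφ = -1.4067, Δλ = -1.4190, Δψ = -1.8214, q = Δφ/Δψ = 0.7723 → d_rh = R√(Δφ²+q²Δλ²) = 11364.5 km
Excess = (11364.5 − 11058.9) / 11058.9 = 305.6 / 11058.9 = 2.76% ≈ 2.8%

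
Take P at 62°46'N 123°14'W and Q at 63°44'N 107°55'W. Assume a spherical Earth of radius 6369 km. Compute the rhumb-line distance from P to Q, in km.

774 km

Rhumb course C = atan2(Δλ, Δψ) with Δψ = ln[tan(π/4+φ₂/2)/tan(π/4+φ₁/2)] = +0.0375, Δλ = +0.2673 → C = 82.02°
d = R·|Δφ| / |cos C| = 6369·0.01687 / 0.13887 = 774 km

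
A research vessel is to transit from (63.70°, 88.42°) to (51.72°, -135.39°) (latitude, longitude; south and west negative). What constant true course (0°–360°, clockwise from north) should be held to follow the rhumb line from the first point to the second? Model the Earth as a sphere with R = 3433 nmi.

Meridional parts: M(φ₁)=+1.4540, M(φ₂)=+1.0582 → ΔM = -0.3958;  Δλ = +2.3770 rad
tan C = Δλ / ΔM = -6.0058 → C = 99.45°

99.5°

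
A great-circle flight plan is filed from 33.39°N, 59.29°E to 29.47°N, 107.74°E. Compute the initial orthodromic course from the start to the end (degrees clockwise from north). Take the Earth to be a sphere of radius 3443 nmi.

81.9°

N = sin Δλ·cos φ₂ = +0.6515;  D = cos φ₁ sin φ₂ − sin φ₁ cos φ₂ cos Δλ = +0.0930
initial course = atan2(N, D) = 81.88°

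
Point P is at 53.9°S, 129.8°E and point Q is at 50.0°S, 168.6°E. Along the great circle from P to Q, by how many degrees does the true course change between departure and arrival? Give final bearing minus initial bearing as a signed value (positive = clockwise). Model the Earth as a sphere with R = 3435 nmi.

-31.0°

Initial bearing θ₁ = atan2(sin Δλ cos φ₂, cos φ₁ sin φ₂ − sin φ₁ cos φ₂ cos Δλ) = 96.60°
Final bearing θ₂ = (initial bearing from the destination back to the start) + 180° = 65.58°
Δθ = θ₂ − θ₁ = -31.0°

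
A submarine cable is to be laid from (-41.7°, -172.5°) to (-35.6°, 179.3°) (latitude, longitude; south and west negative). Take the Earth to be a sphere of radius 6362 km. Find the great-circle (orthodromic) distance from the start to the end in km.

981 km

Haversine: a = sin²(Δφ/2)+cos φ₁ cos φ₂ sin²(Δλ/2) = 0.00593;  σ = 2·atan2(√a,√(1−a))
σ = 8.836° → d = Rσ = 6362·0.15422 = 981 km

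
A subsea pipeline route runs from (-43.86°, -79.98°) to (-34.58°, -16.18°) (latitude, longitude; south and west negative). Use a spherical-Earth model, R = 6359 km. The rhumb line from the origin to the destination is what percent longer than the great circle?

2.3%

Great circle: σ = 0.8561 rad → d_gc = Rσ = 5444.2 km
Rhumb: Δφ = +0.1620, Δλ = +1.1135, Δψ = +0.2096, q = Δφ/Δψ = 0.7727 → d_rh = R√(Δφ²+q²Δλ²) = 5567.8 km
Excess = (5567.8 − 5444.2) / 5444.2 = 123.6 / 5444.2 = 2.27% ≈ 2.3%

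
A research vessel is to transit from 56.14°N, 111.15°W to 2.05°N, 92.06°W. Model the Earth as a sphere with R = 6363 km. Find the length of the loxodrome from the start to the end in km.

6252 km

Rhumb course C = atan2(Δλ, Δψ) with Δψ = ln[tan(π/4+φ₂/2)/tan(π/4+φ₁/2)] = -1.1536, Δλ = +0.3332 → C = 163.89°
d = R·|Δφ| / |cos C| = 6363·0.94405 / 0.96073 = 6252 km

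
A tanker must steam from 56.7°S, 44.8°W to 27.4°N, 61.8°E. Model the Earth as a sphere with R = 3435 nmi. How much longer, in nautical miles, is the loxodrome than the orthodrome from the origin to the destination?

174 nmi

Great circle: cos σ = sin φ₁ sin φ₂ + cos φ₁ cos φ₂ cos Δλ,  σ = 2.1222 rad → d_gc = 7289.8 nmi
Rhumb line: Δψ = +1.7047, q = Δφ/Δψ = 0.8611, d_rh = R√(Δφ²+q²Δλ²) = 7463.5 nmi
Excess = 7463.5 − 7289.8 = 173.7 ≈ 174 nmi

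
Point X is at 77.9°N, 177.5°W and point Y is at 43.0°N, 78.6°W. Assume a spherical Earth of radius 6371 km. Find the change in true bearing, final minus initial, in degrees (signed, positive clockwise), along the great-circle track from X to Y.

At departure: θ₁ = atan2(sin Δλ cos φ₂, cos φ₁ sin φ₂ − sin φ₁ cos φ₂ cos Δλ) = 70.66°
At arrival: θ₂ = atan2(sin Δλ cos φ₁, −cos φ₂ sin φ₁ + sin φ₂ cos φ₁ cos Δλ) = 164.31°
Δθ = θ₂ − θ₁ = +93.6°

+93.6°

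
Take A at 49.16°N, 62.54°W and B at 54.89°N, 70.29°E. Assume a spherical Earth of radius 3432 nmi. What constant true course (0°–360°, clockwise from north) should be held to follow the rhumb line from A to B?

86.0°

Meridional parts: M(φ₁)=+0.9881, M(φ₂)=+1.1509 → ΔM = +0.1628;  Δλ = +2.3183 rad
tan C = Δλ / ΔM = +14.2385 → C = 85.98°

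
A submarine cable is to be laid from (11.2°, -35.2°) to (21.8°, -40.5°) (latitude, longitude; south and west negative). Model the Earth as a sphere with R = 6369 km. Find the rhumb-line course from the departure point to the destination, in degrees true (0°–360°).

334.4°

Δψ = ln[tan(π/4+φ₂/2)/tan(π/4+φ₁/2)] = +0.1933
Δλ = -0.0925 rad (taken the short way round)
course = atan2(Δλ, Δψ) = 334.42°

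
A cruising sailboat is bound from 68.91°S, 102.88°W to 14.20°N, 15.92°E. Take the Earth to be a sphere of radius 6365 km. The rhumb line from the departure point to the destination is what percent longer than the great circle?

Great circle: σ = 1.9790 rad → d_gc = Rσ = 12596.1 km
Rhumb: Δφ = +1.4505, Δλ = +2.0735, Δψ = +1.9316, q = Δφ/Δψ = 0.7510 → d_rh = R√(Δφ²+q²Δλ²) = 13544.9 km
Excess = (13544.9 − 12596.1) / 12596.1 = 948.8 / 12596.1 = 7.53% ≈ 7.5%

7.5%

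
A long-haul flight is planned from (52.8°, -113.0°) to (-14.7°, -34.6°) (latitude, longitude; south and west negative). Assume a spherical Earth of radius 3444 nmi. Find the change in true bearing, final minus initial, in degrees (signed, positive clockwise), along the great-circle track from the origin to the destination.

+35.5°

Initial bearing θ₁ = atan2(sin Δλ cos φ₂, cos φ₁ sin φ₂ − sin φ₁ cos φ₂ cos Δλ) = 108.03°
Final bearing θ₂ = (initial bearing from the destination back to the start) + 180° = 143.53°
Δθ = θ₂ − θ₁ = +35.5°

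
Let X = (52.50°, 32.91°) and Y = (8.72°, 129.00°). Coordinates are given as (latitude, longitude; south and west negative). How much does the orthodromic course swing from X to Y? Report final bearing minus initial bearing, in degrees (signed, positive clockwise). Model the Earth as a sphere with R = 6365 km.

+62.8°

Initial bearing θ₁ = atan2(sin Δλ cos φ₂, cos φ₁ sin φ₂ − sin φ₁ cos φ₂ cos Δλ) = 79.88°
Final bearing θ₂ = (initial bearing from the destination back to the start) + 180° = 142.68°
Δθ = θ₂ − θ₁ = +62.8°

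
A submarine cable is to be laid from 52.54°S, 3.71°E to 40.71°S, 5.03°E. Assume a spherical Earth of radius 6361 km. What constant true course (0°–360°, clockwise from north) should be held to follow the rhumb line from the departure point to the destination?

4.4°

Δψ = ln[tan(π/4+φ₂/2)/tan(π/4+φ₁/2)] = +0.3024
Δλ = +0.0230 rad (taken the short way round)
course = atan2(Δλ, Δψ) = 4.36°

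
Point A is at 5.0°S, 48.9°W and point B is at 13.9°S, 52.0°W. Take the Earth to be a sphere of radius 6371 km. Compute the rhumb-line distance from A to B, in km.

1046 km

Δψ = ln[tan(π/4+φ₂/2)/tan(π/4+φ₁/2)] = -0.1576;  Δφ = -0.1553 rad,  Δλ = -0.0541 rad
q = Δφ/Δψ = 0.9854
d = R·√(Δφ² + q²Δλ²) = 6371·0.16423 = 1046 km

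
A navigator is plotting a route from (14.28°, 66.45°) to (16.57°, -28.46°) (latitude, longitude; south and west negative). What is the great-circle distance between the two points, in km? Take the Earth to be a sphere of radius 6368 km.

10061 km

cos σ = sin φ₁ sin φ₂ + cos φ₁ cos φ₂ cos Δλ
      = sin(14.28°)sin(16.57°) + cos(14.28°)cos(16.57°)cos(-94.91°) = -0.0092
σ = 90.525° → d = Rσ = 6368·1.57995 = 10061 km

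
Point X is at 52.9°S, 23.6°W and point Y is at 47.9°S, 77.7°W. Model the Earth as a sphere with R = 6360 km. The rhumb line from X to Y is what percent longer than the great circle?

Great circle: σ = 0.5936 rad → d_gc = Rσ = 3775.4 km
Rhumb: Δφ = +0.0873, Δλ = -0.9442, Δψ = +0.1371, q = Δφ/Δψ = 0.6366 → d_rh = R√(Δφ²+q²Δλ²) = 3863.2 km
Excess = (3863.2 − 3775.4) / 3775.4 = 87.8 / 3775.4 = 2.33% ≈ 2.3%

2.3%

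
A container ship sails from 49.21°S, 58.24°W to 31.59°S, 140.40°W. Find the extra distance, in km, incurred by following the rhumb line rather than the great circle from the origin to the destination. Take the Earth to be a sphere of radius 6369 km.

Great circle: cos σ = sin φ₁ sin φ₂ + cos φ₁ cos φ₂ cos Δλ,  σ = 1.0787 rad → d_gc = 6870.0 km
Rhumb line: Δψ = +0.4078, q = Δφ/Δψ = 0.7541, d_rh = R√(Δφ²+q²Δλ²) = 7160.4 km
Excess = 7160.4 − 6870.0 = 290.4 ≈ 290 km

290 km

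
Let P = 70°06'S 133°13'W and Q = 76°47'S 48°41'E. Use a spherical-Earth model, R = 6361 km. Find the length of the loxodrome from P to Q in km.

Rhumb course C = atan2(Δλ, Δψ) with Δψ = ln[tan(π/4+φ₂/2)/tan(π/4+φ₁/2)] = -0.4149, Δλ = -3.1084 → C = 262.40°
d = R·|Δφ| / |cos C| = 6361·0.11665 / 0.13231 = 5608 km

5608 km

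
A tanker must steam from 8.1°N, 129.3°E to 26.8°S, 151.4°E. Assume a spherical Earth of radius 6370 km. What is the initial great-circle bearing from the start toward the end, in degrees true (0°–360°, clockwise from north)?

149.2°

N = sin Δλ·cos φ₂ = +0.3358;  D = cos φ₁ sin φ₂ − sin φ₁ cos φ₂ cos Δλ = -0.5629
initial course = atan2(N, D) = 149.18°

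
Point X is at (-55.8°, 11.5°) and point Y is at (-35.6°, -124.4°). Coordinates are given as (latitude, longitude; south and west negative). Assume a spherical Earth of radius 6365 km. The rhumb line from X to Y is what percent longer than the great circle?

Great circle: σ = 1.4169 rad → d_gc = Rσ = 9018.8 km
Rhumb: Δφ = +0.3526, Δλ = -2.3719, Δψ = +0.5132, q = Δφ/Δψ = 0.6870 → d_rh = R√(Δφ²+q²Δλ²) = 10612.2 km
Excess = (10612.2 − 9018.8) / 9018.8 = 1593.4 / 9018.8 = 17.67% ≈ 17.7%

17.7%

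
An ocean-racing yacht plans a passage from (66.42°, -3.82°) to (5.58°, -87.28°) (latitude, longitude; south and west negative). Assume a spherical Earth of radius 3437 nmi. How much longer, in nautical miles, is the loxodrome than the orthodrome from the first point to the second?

Great circle: cos σ = sin φ₁ sin φ₂ + cos φ₁ cos φ₂ cos Δλ,  σ = 1.4359 rad → d_gc = 4935.3 nmi
Rhumb line: Δψ = -1.4692, q = Δφ/Δψ = 0.7228, d_rh = R√(Δφ²+q²Δλ²) = 5139.4 nmi
Excess = 5139.4 − 4935.3 = 204.1 ≈ 204 nmi

204 nmi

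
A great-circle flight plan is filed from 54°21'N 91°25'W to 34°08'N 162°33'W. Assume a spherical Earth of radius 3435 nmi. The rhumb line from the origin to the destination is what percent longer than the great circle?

3.5%

Great circle: σ = 0.9123 rad → d_gc = Rσ = 3133.6 nmi
Rhumb: Δφ = -0.3528, Δλ = -1.2415, Δψ = -0.5001, q = Δφ/Δψ = 0.7055 → d_rh = R√(Δφ²+q²Δλ²) = 3243.6 nmi
Excess = (3243.6 − 3133.6) / 3133.6 = 110.0 / 3133.6 = 3.51% ≈ 3.5%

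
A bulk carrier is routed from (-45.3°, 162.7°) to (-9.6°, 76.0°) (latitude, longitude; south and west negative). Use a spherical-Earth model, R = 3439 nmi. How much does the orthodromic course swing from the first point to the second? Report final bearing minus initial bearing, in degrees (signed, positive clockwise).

Initial bearing θ₁ = atan2(sin Δλ cos φ₂, cos φ₁ sin φ₂ − sin φ₁ cos φ₂ cos Δλ) = 265.53°
Final bearing θ₂ = (initial bearing from the destination back to the start) + 180° = 314.67°
Δθ = θ₂ − θ₁ = +49.1°

+49.1°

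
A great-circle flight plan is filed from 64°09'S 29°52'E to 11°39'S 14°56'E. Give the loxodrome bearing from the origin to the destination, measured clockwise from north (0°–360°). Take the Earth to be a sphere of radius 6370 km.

Δψ = ln[tan(π/4+φ₂/2)/tan(π/4+φ₁/2)] = +1.2671
Δλ = -0.2606 rad (taken the short way round)
course = atan2(Δλ, Δψ) = 348.38°

348.4°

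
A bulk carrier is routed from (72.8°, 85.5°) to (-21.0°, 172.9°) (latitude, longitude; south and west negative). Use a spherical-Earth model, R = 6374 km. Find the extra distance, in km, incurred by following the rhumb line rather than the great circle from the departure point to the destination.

428 km

Great circle: cos σ = sin φ₁ sin φ₂ + cos φ₁ cos φ₂ cos Δλ,  σ = 1.9069 rad → d_gc = 12154.6 km
Rhumb line: Δψ = -2.2639, q = Δφ/Δψ = 0.7231, d_rh = R√(Δφ²+q²Δλ²) = 12582.7 km
Excess = 12582.7 − 12154.6 = 428.1 ≈ 428 km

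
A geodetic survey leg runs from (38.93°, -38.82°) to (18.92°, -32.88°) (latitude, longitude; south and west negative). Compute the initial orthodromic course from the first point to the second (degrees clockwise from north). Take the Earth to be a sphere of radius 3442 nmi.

N = sin Δλ·cos φ₂ = +0.0979;  D = cos φ₁ sin φ₂ − sin φ₁ cos φ₂ cos Δλ = -0.3390
initial course = atan2(N, D) = 163.89°

163.9°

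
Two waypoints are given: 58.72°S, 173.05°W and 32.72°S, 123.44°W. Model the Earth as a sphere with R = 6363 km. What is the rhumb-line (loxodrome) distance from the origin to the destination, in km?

Δψ = ln[tan(π/4+φ₂/2)/tan(π/4+φ₁/2)] = +0.6682;  Δφ = +0.4538 rad,  Δλ = +0.8659 rad
q = Δφ/Δψ = 0.6791
d = R·√(Δφ² + q²Δλ²) = 6363·0.74275 = 4726 km

4726 km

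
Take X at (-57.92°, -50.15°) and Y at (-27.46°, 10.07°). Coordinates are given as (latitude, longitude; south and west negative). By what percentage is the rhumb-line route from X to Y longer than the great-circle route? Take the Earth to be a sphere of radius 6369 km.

Great circle: σ = 0.8959 rad → d_gc = Rσ = 5706.3 km
Rhumb: Δφ = +0.5316, Δλ = +1.0510, Δψ = +0.7478, q = Δφ/Δψ = 0.7109 → d_rh = R√(Δφ²+q²Δλ²) = 5840.6 km
Excess = (5840.6 − 5706.3) / 5706.3 = 134.3 / 5706.3 = 2.354% ≈ 2.4%

2.4%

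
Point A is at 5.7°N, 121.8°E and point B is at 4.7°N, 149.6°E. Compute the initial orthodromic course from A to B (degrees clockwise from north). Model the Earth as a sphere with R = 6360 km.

90.7°

N = sin Δλ·cos φ₂ = +0.4648;  D = cos φ₁ sin φ₂ − sin φ₁ cos φ₂ cos Δλ = -0.0060
initial course = atan2(N, D) = 90.74°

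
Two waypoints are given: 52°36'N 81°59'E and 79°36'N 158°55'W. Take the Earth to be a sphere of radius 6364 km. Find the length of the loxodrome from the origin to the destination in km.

5614 km

Δψ = ln[tan(π/4+φ₂/2)/tan(π/4+φ₁/2)] = +1.3135;  Δφ = +0.4712 rad,  Δλ = +2.0787 rad
q = Δφ/Δψ = 0.3588
d = R·√(Δφ² + q²Δλ²) = 6364·0.88216 = 5614 km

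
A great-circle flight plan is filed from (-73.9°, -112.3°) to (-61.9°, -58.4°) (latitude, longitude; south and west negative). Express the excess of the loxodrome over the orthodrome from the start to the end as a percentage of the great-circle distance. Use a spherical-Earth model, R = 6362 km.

Great circle: σ = 0.3911 rad → d_gc = Rσ = 2488.20 km
Rhumb: Δφ = +0.2094, Δλ = +0.9407, Δψ = +0.5707, q = Δφ/Δψ = 0.3670 → d_rh = R√(Δφ²+q²Δλ²) = 2569.06 km
Excess = (2569.06 − 2488.20) / 2488.20 = 80.86 / 2488.20 = 3.2497% ≈ 3.2%

3.2%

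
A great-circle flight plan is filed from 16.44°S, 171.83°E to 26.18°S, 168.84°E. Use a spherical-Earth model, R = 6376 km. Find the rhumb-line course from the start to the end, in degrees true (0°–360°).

Meridional parts: M(φ₁)=-0.2910, M(φ₂)=-0.4737 → ΔM = -0.1828;  Δλ = -0.0522 rad
tan C = Δλ / ΔM = +0.2855 → C = 195.94°

195.9°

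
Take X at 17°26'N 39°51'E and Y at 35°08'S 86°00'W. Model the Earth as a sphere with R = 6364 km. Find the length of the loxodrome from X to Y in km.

14519 km

Rhumb course C = atan2(Δλ, Δψ) with Δψ = ln[tan(π/4+φ₂/2)/tan(π/4+φ₁/2)] = -0.9648, Δλ = -2.1965 → C = 246.29°
d = R·|Δφ| / |cos C| = 6364·0.91746 / 0.40214 = 14519 km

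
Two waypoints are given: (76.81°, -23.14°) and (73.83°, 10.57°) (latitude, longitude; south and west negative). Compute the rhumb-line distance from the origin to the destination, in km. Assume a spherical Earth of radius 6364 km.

Δψ = ln[tan(π/4+φ₂/2)/tan(π/4+φ₁/2)] = -0.2059;  Δφ = -0.0520 rad,  Δλ = +0.5884 rad
q = Δφ/Δψ = 0.2526
d = R·√(Δφ² + q²Δλ²) = 6364·0.15743 = 1002 km

1002 km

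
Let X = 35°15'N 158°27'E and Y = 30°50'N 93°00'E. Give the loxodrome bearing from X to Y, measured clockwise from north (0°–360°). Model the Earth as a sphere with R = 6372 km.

265.4°

Meridional parts: M(φ₁)=+0.6582, M(φ₂)=+0.5662 → ΔM = -0.0920;  Δλ = -1.1423 rad
tan C = Δλ / ΔM = +12.4166 → C = 265.40°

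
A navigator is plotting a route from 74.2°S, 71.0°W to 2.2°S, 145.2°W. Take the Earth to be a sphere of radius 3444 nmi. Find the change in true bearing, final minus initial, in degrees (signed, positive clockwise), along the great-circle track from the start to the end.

At departure: θ₁ = atan2(sin Δλ cos φ₂, cos φ₁ sin φ₂ − sin φ₁ cos φ₂ cos Δλ) = 284.65°
At arrival: θ₂ = atan2(sin Δλ cos φ₁, −cos φ₂ sin φ₁ + sin φ₂ cos φ₁ cos Δλ) = 344.71°
Δθ = θ₂ − θ₁ = +60.1°

+60.1°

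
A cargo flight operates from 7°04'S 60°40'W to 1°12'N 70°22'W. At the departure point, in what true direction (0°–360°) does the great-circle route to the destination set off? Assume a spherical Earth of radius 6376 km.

N = sin Δλ·cos φ₂ = -0.1685;  D = cos φ₁ sin φ₂ − sin φ₁ cos φ₂ cos Δλ = +0.1420
initial course = atan2(N, D) = 310.13°

310.1°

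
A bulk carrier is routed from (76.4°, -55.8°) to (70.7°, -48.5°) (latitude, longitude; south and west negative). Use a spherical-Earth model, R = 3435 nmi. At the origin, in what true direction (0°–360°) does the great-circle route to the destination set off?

N = sin Δλ·cos φ₂ = +0.0420;  D = cos φ₁ sin φ₂ − sin φ₁ cos φ₂ cos Δλ = -0.0967
initial course = atan2(N, D) = 156.53°

156.5°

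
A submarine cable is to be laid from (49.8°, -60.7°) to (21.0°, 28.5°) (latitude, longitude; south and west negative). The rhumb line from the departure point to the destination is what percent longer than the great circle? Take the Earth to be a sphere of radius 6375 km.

Great circle: σ = 1.2848 rad → d_gc = Rσ = 8190.5 km
Rhumb: Δφ = -0.5027, Δλ = +1.5568, Δψ = -0.6303, q = Δφ/Δψ = 0.7975 → d_rh = R√(Δφ²+q²Δλ²) = 8539.5 km
Excess = (8539.5 − 8190.5) / 8190.5 = 349.0 / 8190.5 = 4.26% ≈ 4.3%

4.3%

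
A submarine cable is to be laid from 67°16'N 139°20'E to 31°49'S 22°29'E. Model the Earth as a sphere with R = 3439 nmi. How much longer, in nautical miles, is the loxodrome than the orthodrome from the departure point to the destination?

360 nmi

Great circle: cos σ = sin φ₁ sin φ₂ + cos φ₁ cos φ₂ cos Δλ,  σ = 2.2582 rad → d_gc = 7766.07 nmi
Rhumb line: Δψ = -2.1906, q = Δφ/Δψ = 0.7894, d_rh = R√(Δφ²+q²Δλ²) = 8125.59 nmi
Excess = 8125.59 − 7766.07 = 359.52 ≈ 360 nmi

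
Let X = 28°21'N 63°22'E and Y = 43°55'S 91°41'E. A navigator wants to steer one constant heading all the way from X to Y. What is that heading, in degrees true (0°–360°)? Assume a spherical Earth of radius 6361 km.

Δψ = ln[tan(π/4+φ₂/2)/tan(π/4+φ₁/2)] = -1.3712
Δλ = +0.4942 rad (taken the short way round)
course = atan2(Δλ, Δψ) = 160.18°

160.2°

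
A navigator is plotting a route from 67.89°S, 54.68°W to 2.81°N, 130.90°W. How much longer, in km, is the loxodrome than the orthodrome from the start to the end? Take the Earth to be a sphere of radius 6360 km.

296 km

Great circle: cos σ = sin φ₁ sin φ₂ + cos φ₁ cos φ₂ cos Δλ,  σ = 1.5267 rad → d_gc = 9709.53 km
Rhumb line: Δψ = +1.6819, q = Δφ/Δψ = 0.7337, d_rh = R√(Δφ²+q²Δλ²) = 10006.01 km
Excess = 10006.01 − 9709.53 = 296.48 ≈ 296 km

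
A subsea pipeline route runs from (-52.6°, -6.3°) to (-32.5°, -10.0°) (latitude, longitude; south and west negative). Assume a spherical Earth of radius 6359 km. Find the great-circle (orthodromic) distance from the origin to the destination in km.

2250 km

cos σ = sin φ₁ sin φ₂ + cos φ₁ cos φ₂ cos Δλ
      = sin(-52.60°)sin(-32.50°) + cos(-52.60°)cos(-32.50°)cos(-3.70°) = 0.9380
σ = 20.277° → d = Rσ = 6359·0.35391 = 2250 km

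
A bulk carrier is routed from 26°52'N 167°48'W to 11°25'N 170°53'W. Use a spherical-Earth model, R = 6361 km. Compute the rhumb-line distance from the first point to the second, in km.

1745 km

Rhumb course C = atan2(Δλ, Δψ) with Δψ = ln[tan(π/4+φ₂/2)/tan(π/4+φ₁/2)] = -0.2865, Δλ = -0.0538 → C = 190.64°
d = R·|Δφ| / |cos C| = 6361·0.26965 / 0.98281 = 1745 km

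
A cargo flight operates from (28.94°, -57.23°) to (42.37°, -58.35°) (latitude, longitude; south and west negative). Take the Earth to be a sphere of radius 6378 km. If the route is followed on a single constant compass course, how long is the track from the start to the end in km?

Δψ = ln[tan(π/4+φ₂/2)/tan(π/4+φ₁/2)] = +0.2898;  Δφ = +0.2344 rad,  Δλ = -0.0195 rad
q = Δφ/Δψ = 0.8088
d = R·√(Δφ² + q²Δλ²) = 6378·0.23493 = 1498 km

1498 km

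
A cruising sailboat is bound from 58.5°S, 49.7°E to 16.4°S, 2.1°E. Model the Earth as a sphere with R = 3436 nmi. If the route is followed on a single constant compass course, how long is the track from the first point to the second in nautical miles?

Δψ = ln[tan(π/4+φ₂/2)/tan(π/4+φ₁/2)] = +0.9755;  Δφ = +0.7348 rad,  Δλ = -0.8308 rad
q = Δφ/Δψ = 0.7532
d = R·√(Δφ² + q²Δλ²) = 3436·0.96513 = 3316 nmi

3316 nmi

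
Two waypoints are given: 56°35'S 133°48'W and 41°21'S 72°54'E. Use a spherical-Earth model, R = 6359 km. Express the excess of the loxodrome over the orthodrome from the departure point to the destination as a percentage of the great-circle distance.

Great circle: σ = 1.3877 rad → d_gc = Rσ = 8824.2 km
Rhumb: Δφ = +0.2659, Δλ = -2.6756, Δψ = +0.4094, q = Δφ/Δψ = 0.6494 → d_rh = R√(Δφ²+q²Δλ²) = 11177.4 km
Excess = (11177.4 − 8824.2) / 8824.2 = 2353.2 / 8824.2 = 26.67% ≈ 26.7%

26.7%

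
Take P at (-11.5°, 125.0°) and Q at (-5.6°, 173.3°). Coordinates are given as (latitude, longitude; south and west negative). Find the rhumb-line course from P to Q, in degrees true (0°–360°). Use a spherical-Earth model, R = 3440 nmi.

Δψ = ln[tan(π/4+φ₂/2)/tan(π/4+φ₁/2)] = +0.1042
Δλ = +0.8430 rad (taken the short way round)
course = atan2(Δλ, Δψ) = 82.95°

83.0°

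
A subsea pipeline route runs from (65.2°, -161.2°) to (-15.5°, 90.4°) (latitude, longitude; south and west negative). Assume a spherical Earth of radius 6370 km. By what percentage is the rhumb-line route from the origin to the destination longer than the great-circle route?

5.1%

Great circle: σ = 1.9500 rad → d_gc = Rσ = 12421.5 km
Rhumb: Δφ = -1.4085, Δλ = -1.8919, Δψ = -1.7886, q = Δφ/Δψ = 0.7875 → d_rh = R√(Δφ²+q²Δλ²) = 13059.9 km
Excess = (13059.9 − 12421.5) / 12421.5 = 638.4 / 12421.5 = 5.14% ≈ 5.1%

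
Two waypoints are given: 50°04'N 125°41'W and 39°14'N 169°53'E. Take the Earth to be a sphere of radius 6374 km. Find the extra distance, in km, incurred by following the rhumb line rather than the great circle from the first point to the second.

144 km

Great circle: cos σ = sin φ₁ sin φ₂ + cos φ₁ cos φ₂ cos Δλ,  σ = 0.7960 rad → d_gc = 5073.9 km
Rhumb line: Δψ = -0.2670, q = Δφ/Δψ = 0.7083, d_rh = R√(Δφ²+q²Δλ²) = 5218.0 km
Excess = 5218.0 − 5073.9 = 144.1 ≈ 144 km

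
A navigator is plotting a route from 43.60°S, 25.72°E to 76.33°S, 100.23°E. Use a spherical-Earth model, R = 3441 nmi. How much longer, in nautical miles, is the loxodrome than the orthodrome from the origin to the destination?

149 nmi

Great circle: cos σ = sin φ₁ sin φ₂ + cos φ₁ cos φ₂ cos Δλ,  σ = 0.7730 rad → d_gc = 2660.0 nmi
Rhumb line: Δψ = -1.2742, q = Δφ/Δψ = 0.4483, d_rh = R√(Δφ²+q²Δλ²) = 2808.7 nmi
Excess = 2808.7 − 2660.0 = 148.7 ≈ 149 nmi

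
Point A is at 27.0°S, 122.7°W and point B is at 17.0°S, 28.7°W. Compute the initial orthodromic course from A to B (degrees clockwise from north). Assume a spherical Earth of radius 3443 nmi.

θ = atan2( sin Δλ·cos φ₂ ,  cos φ₁ sin φ₂ − sin φ₁ cos φ₂ cos Δλ )
  = atan2(+0.9540, -0.2908) = 106.95°

107.0°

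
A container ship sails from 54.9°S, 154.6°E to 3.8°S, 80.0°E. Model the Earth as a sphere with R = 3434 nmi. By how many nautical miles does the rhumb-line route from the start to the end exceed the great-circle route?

Great circle: cos σ = sin φ₁ sin φ₂ + cos φ₁ cos φ₂ cos Δλ,  σ = 1.3627 rad → d_gc = 4679.6 nmi
Rhumb line: Δψ = +1.0848, q = Δφ/Δψ = 0.8221, d_rh = R√(Δφ²+q²Δλ²) = 4784.5 nmi
Excess = 4784.5 − 4679.6 = 104.9 ≈ 105 nmi

105 nmi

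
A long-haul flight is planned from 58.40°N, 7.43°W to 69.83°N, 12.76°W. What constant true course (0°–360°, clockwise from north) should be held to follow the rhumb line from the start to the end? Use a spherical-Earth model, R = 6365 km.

Δψ = ln[tan(π/4+φ₂/2)/tan(π/4+φ₁/2)] = +0.4644
Δλ = -0.0930 rad (taken the short way round)
course = atan2(Δλ, Δψ) = 348.67°

348.7°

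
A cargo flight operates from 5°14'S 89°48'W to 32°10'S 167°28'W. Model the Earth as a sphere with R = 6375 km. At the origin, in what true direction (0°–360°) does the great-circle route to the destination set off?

238.2°

N = sin Δλ·cos φ₂ = -0.8270;  D = cos φ₁ sin φ₂ − sin φ₁ cos φ₂ cos Δλ = -0.5137
initial course = atan2(N, D) = 238.15°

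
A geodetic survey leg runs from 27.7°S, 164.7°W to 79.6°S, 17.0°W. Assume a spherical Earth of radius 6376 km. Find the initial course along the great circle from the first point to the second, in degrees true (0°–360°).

θ = atan2( sin Δλ·cos φ₂ ,  cos φ₁ sin φ₂ − sin φ₁ cos φ₂ cos Δλ )
  = atan2(+0.0965, -0.9418) = 174.15°

174.2°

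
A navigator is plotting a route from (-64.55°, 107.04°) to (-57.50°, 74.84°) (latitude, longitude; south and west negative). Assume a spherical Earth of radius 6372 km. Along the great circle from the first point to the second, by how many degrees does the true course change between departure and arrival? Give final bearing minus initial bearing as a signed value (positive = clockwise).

At departure: θ₁ = atan2(sin Δλ cos φ₂, cos φ₁ sin φ₂ − sin φ₁ cos φ₂ cos Δλ) = 279.54°
At arrival: θ₂ = atan2(sin Δλ cos φ₁, −cos φ₂ sin φ₁ + sin φ₂ cos φ₁ cos Δλ) = 307.93°
Δθ = θ₂ − θ₁ = +28.4°

+28.4°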